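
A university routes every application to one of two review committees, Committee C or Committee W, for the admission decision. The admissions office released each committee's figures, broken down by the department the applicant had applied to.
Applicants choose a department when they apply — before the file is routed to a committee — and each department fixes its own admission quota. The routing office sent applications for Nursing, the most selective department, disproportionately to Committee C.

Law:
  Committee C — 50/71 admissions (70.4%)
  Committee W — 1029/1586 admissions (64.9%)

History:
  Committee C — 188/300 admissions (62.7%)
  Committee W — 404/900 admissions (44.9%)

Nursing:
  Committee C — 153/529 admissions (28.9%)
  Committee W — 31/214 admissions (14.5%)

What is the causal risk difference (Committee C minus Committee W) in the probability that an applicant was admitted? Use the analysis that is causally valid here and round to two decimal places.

Committee C is higher inside every department stratum but Committee W is higher in aggregate. Whether to stratify depends on how department relates to the review committee.
Nothing the review committee does changes department; the imbalance is an allocation artefact. With department also predicting the outcome, the pooled figure is confounded, and the within-stratum comparison is the causal one.
Adjusting over the population distribution of department: 0.460·(0.704−0.649) + 0.333·(0.627−0.449) + 0.206·(0.289−0.145) = +0.115.

+0.11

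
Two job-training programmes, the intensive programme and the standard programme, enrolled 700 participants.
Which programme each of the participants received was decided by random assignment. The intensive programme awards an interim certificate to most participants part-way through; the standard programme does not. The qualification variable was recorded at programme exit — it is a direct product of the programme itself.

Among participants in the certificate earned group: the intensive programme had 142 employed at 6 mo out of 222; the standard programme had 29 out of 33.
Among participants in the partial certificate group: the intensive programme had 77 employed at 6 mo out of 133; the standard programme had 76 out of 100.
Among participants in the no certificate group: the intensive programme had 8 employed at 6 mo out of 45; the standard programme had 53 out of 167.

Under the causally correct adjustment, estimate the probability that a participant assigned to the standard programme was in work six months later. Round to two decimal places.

Qualification attained during the programme here is a post-treatment variable shaped by the programme; conditioning on it would introduce bias rather than remove it. The overall comparison is the causal one.
So P(outcome | do(the standard programme)) is just the pooled rate for the standard programme: 158/300 = 0.527.

0.53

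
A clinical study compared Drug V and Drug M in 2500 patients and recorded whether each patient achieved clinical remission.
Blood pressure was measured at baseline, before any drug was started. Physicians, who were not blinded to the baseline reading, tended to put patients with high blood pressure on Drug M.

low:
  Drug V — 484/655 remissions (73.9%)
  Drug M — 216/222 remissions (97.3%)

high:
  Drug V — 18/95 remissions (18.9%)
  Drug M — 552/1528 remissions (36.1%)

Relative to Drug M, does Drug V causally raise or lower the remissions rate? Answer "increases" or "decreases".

decreases

Blood pressure is set before the drug has any effect — it is not caused by the drug — and it independently drives the outcome. That makes it a confounder, so the causal comparison is within blood pressure levels.
Within each level — low: 73.9% vs 97.3%; high: 18.9% vs 36.1% — Drug M is higher every time.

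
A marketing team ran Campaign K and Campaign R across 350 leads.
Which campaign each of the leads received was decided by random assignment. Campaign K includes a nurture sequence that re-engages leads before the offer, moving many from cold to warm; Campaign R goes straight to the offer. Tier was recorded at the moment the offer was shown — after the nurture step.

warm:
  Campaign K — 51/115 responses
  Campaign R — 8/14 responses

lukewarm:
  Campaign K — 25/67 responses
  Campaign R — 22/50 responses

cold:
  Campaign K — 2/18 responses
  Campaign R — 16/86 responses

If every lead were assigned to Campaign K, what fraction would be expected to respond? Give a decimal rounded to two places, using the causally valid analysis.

The distribution of engagement tier is itself part of what the campaign does — it is an intermediate outcome. Holding it fixed would remove that part of the effect; the total effect is the pooled difference.
So P(outcome | do(Campaign K)) is just the pooled rate for Campaign K: 78/200 = 0.390.

0.39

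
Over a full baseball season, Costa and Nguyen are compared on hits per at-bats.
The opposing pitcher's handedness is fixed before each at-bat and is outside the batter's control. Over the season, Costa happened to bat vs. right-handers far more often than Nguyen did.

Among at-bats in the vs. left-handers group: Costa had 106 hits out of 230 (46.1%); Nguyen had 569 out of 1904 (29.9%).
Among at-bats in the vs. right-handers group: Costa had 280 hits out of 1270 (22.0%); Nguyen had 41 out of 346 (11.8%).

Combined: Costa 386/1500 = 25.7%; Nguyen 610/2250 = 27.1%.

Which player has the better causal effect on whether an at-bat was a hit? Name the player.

Costa

The stratified and pooled comparisons disagree (Costa wins within each pitcher handedness; Nguyen wins overall), so the answer turns on the causal role of pitcher handedness.
Here pitcher handedness is a common cause — it drives both which player a case falls under and the outcome. The crude comparison mixes populations; the stratum-specific rates are the causally relevant ones.
Within each level — vs. left-handers: 46.1% vs 29.9%; vs. right-handers: 22.0% vs 11.8% — Costa is higher every time.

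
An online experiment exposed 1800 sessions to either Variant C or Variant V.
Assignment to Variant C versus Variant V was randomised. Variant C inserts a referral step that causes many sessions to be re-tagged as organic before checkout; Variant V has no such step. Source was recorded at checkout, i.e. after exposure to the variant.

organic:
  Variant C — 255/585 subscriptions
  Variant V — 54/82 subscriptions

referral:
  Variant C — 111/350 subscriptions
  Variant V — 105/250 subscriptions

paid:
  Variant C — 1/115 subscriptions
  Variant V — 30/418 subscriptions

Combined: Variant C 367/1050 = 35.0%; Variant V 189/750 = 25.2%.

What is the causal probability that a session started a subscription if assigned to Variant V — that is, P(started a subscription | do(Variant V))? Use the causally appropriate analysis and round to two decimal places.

Traffic source is downstream of the variant. One should not condition on a consequence of treatment, so the overall rates are the right comparison.
So P(outcome | do(Variant V)) is just the pooled rate for Variant V: 189/750 = 0.252.

0.25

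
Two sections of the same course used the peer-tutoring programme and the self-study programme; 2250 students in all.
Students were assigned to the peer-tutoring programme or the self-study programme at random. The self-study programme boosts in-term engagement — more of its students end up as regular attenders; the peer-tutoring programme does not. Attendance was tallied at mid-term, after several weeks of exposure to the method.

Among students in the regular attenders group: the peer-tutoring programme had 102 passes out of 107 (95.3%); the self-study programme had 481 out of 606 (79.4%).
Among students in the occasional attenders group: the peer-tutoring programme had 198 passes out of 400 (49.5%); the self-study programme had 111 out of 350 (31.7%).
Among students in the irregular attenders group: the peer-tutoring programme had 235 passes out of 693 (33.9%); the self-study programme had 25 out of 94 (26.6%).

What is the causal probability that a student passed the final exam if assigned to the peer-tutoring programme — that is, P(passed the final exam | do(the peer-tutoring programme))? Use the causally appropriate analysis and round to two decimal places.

The mid-term attendance-specific comparison favours the peer-tutoring programme throughout, but the pooled figures favour the self-study programme. The question is whether to condition on mid-term attendance.
The distribution of mid-term attendance is itself part of what the teaching method does — it is an intermediate outcome. Holding it fixed would remove that part of the effect; the total effect is the pooled difference.
So P(outcome | do(the peer-tutoring programme)) is just the pooled rate for the peer-tutoring programme: 535/1200 = 0.446.

0.45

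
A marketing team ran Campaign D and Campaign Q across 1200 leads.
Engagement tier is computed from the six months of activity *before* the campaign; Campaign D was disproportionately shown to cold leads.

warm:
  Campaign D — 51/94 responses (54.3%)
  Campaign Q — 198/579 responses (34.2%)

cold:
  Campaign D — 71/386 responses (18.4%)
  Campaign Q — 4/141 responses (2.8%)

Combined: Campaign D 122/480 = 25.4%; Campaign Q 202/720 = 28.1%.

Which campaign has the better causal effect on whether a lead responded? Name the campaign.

Campaign D is higher inside every engagement tier stratum but Campaign Q is higher in aggregate. Whether to stratify depends on how engagement tier relates to the campaign.
Engagement tier differs across campaigns for reasons unrelated to any effect of the campaign itself, and it separately predicts the outcome — a classic confounder. We must compare within engagement tier levels.
Within each level — warm: 54.3% vs 34.2%; cold: 18.4% vs 2.8% — Campaign D is higher every time.

Campaign D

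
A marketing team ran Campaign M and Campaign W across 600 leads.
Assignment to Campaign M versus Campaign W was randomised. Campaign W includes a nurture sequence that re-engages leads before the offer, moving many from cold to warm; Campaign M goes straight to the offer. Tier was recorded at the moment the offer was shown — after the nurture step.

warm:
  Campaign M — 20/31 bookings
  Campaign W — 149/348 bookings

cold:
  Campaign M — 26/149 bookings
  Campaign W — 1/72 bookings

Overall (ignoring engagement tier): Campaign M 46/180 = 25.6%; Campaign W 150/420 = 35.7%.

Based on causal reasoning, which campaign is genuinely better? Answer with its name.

Campaign W

Within every engagement tier level Campaign M has the higher rate, yet pooled Campaign W does — Simpson's reversal.
Because the campaign influences engagement tier, engagement tier is a post-treatment mediator, not a confounder. Stratifying on it would bias the estimate; the causal effect is the crude pooled difference.
Pooled: Campaign M 25.6% vs Campaign W 35.7%; Campaign W is higher overall.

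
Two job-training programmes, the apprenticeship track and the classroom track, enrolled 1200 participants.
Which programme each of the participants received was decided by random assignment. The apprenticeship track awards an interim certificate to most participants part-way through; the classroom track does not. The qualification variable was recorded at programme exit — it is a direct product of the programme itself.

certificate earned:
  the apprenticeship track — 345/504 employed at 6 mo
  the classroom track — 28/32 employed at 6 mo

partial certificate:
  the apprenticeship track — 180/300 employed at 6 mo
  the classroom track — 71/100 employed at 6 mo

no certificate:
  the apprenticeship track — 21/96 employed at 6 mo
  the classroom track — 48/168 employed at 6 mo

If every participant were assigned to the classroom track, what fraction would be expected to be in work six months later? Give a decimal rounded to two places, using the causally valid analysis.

Stratifying would compare programmes among participants the programmes themselves sorted into qualification attained during the programme groups — a form of selection on an intermediate. The unconditioned pooled rates give the total causal effect.
So P(outcome | do(the classroom track)) is just the pooled rate for the classroom track: 147/300 = 0.490.

0.49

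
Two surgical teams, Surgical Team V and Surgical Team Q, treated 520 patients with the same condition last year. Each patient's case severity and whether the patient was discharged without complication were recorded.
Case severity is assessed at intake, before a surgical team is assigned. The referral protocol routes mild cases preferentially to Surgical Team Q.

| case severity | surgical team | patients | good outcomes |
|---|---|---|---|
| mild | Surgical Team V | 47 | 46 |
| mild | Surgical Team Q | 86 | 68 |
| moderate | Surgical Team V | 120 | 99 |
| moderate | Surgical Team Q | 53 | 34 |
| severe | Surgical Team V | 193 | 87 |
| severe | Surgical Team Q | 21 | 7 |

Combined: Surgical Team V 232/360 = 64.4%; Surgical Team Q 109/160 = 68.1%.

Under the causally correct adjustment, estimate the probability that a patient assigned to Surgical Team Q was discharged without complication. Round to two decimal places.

Case severity differs across surgical teams for reasons unrelated to any effect of the surgical team itself, and it separately predicts the outcome — a classic confounder. We must compare within case severity levels.
Standardising Surgical Team Q to the population case severity mix: 0.256·68/86 + 0.333·34/53 + 0.412·7/21 = 0.553.

0.55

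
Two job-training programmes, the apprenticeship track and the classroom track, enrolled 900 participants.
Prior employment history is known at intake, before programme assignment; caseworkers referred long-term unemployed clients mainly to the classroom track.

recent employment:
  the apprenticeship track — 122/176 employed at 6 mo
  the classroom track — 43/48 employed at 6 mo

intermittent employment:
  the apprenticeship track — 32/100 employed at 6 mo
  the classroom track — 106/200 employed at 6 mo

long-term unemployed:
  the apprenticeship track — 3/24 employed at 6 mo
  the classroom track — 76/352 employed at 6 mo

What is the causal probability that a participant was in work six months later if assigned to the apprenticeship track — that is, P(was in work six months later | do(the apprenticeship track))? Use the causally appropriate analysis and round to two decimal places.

0.33

The prior employment history-specific comparison favours the classroom track throughout, but the pooled figures favour the apprenticeship track. The question is whether to condition on prior employment history.
Since prior employment history is a pre-existing factor (not a product of the programme) and it affects the outcome on its own, it is a confounder. The stratified rates, not the pooled rate, identify the causal effect.
Standardising the apprenticeship track to the population prior employment history mix: 0.249·122/176 + 0.333·32/100 + 0.418·3/24 = 0.331.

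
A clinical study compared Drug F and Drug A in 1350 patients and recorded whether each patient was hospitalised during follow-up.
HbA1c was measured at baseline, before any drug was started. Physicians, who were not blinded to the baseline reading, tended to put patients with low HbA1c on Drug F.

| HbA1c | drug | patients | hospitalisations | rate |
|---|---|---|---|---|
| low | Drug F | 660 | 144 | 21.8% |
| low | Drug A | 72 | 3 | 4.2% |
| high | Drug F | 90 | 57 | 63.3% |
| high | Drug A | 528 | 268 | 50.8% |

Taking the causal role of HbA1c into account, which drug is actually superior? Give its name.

HbA1c differs across drugs for reasons unrelated to any effect of the drug itself, and it separately predicts the outcome — a classic confounder. We must compare within HbA1c levels.
Within each level — low: 21.8% vs 4.2%; high: 63.3% vs 50.8% — Drug A is lower every time.

Drug A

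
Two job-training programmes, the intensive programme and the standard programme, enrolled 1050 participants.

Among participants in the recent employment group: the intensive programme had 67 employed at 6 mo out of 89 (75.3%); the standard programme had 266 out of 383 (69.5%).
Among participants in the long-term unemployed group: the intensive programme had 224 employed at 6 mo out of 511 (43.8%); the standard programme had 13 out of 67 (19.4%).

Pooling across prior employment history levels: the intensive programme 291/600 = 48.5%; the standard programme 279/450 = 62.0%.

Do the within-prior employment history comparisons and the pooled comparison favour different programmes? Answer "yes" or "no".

Within each prior employment history level (recent employment 75.3% vs 69.5%; long-term unemployed 43.8% vs 19.4%), the intensive programme has the higher rate every time. Pooled: 48.5% vs 62.0% — the standard programme has the higher rate overall. The two comparisons disagree.

yes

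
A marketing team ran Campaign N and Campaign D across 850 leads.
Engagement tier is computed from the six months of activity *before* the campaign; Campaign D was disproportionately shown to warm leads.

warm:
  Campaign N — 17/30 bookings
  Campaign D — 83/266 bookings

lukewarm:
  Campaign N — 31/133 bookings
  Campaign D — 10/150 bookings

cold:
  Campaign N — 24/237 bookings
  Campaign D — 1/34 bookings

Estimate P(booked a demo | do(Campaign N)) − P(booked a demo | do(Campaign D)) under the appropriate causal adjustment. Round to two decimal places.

The stratified and pooled comparisons disagree (Campaign N wins within each engagement tier; Campaign D wins overall), so the answer turns on the causal role of engagement tier.
Since engagement tier is a pre-existing factor (not a product of the campaign) and it affects the outcome on its own, it is a confounder. The stratified rates, not the pooled rate, identify the causal effect.
Adjusting over the population distribution of engagement tier: 0.348·(0.567−0.312) + 0.333·(0.233−0.067) + 0.319·(0.101−0.029) = +0.167.

+0.17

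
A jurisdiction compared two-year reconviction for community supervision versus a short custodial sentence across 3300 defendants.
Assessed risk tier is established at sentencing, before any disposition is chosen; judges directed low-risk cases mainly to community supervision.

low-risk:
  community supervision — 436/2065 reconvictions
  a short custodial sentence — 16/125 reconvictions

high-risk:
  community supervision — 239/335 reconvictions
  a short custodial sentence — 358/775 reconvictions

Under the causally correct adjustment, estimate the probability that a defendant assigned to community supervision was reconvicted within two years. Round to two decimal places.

a short custodial sentence is lower inside every assessed risk tier stratum but community supervision is lower in aggregate. Whether to stratify depends on how assessed risk tier relates to the disposition.
Assessed risk tier satisfies the back-door criterion: it is not a descendant of the disposition, and it blocks the spurious path from disposition to outcome. Adjusting for it (i.e., using the within-assessed risk tier rates) gives the causal effect.
Standardising community supervision to the population assessed risk tier mix: 0.664·436/2065 + 0.336·239/335 = 0.380.

0.38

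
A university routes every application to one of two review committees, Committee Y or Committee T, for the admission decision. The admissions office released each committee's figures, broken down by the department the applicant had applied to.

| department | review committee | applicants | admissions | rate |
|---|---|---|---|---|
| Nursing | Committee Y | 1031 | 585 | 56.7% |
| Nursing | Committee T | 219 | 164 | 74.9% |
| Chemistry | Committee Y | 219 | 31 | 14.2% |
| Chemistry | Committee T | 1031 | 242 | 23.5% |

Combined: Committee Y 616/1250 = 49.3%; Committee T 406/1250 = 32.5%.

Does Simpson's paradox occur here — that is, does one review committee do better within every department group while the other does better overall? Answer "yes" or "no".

yes

Within each department level (Nursing 56.7% vs 74.9%; Chemistry 14.2% vs 23.5%), Committee T has the higher rate every time. Pooled: 49.3% vs 32.5% — Committee Y has the higher rate overall. The two comparisons disagree.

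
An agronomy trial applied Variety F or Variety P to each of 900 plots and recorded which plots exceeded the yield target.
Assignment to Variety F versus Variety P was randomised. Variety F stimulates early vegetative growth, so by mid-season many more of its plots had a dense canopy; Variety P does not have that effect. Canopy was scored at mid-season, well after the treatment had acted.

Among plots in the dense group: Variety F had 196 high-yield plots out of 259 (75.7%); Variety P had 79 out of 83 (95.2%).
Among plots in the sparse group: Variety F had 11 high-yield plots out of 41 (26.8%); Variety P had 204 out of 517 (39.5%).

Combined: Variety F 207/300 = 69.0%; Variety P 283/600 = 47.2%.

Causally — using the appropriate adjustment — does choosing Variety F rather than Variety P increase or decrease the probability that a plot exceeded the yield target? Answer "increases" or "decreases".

Within every mid-season canopy level Variety P has the higher rate, yet pooled Variety F does — Simpson's reversal.
Because the variety influences mid-season canopy, mid-season canopy is a post-treatment mediator, not a confounder. Stratifying on it would bias the estimate; the causal effect is the crude pooled difference.
Pooled: Variety F 69.0% vs Variety P 47.2%; Variety F is higher overall.

increases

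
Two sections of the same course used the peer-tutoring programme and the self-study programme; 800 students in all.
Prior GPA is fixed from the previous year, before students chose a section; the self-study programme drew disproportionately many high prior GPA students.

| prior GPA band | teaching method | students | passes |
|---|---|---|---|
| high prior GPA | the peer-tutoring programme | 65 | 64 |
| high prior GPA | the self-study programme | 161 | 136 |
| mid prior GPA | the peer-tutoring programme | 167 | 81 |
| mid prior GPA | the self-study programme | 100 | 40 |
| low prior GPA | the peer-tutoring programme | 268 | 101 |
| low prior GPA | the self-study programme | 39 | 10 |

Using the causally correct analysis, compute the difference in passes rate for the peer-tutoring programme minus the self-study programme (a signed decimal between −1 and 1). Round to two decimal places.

Prior GPA band satisfies the back-door criterion: it is not a descendant of the teaching method, and it blocks the spurious path from teaching method to outcome. Adjusting for it (i.e., using the within-prior GPA band rates) gives the causal effect.
Adjusting over the population distribution of prior GPA band: 0.282·(0.985−0.845) + 0.334·(0.485−0.400) + 0.384·(0.377−0.256) = +0.114.

+0.11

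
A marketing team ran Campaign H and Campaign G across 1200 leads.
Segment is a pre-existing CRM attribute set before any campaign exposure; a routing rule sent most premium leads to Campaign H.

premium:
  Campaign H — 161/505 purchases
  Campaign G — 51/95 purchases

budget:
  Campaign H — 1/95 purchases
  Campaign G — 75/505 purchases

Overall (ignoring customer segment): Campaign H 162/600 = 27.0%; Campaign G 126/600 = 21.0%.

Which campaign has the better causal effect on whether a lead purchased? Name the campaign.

Since customer segment is a pre-existing factor (not a product of the campaign) and it affects the outcome on its own, it is a confounder. The stratified rates, not the pooled rate, identify the causal effect.
Within each level — premium: 31.9% vs 53.7%; budget: 1.1% vs 14.9% — Campaign G is higher every time.

Campaign G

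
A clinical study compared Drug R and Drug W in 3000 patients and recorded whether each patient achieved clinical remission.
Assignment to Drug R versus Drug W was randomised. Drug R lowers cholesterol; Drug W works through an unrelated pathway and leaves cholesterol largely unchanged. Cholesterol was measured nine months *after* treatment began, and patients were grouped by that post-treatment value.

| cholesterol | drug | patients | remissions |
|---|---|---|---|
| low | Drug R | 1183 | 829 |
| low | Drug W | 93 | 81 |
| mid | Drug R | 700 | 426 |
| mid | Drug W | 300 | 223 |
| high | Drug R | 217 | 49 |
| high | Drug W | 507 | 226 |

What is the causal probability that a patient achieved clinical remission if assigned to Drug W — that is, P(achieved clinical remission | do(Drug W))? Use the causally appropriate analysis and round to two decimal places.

0.59

Cholesterol lies on the pathway drug → cholesterol → outcome, so adjusting for it blocks the indirect effect. For the total causal effect of drug, use the unadjusted pooled rates.
So P(outcome | do(Drug W)) is just the pooled rate for Drug W: 530/900 = 0.589.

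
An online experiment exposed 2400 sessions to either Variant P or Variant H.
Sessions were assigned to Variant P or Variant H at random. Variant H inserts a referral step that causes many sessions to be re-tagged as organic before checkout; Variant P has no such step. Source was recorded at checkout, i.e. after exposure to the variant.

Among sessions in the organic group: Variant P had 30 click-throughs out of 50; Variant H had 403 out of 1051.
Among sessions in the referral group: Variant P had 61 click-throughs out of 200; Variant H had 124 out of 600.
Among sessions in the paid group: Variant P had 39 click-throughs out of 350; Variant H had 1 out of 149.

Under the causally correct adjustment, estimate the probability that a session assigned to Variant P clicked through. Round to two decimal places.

0.22

Traffic source here is a post-treatment variable shaped by the variant; conditioning on it would introduce bias rather than remove it. The overall comparison is the causal one.
So P(outcome | do(Variant P)) is just the pooled rate for Variant P: 130/600 = 0.217.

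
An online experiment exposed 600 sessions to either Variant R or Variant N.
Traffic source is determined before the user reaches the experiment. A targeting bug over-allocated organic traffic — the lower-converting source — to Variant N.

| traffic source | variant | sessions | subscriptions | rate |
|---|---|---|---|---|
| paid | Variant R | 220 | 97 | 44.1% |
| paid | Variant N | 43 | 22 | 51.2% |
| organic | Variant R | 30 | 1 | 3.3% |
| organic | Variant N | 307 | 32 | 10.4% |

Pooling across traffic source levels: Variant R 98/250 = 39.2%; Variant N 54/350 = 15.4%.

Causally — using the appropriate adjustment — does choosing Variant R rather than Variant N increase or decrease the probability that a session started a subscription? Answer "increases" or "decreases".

Traffic source differs across variants for reasons unrelated to any effect of the variant itself, and it separately predicts the outcome — a classic confounder. We must compare within traffic source levels.
Within each level — paid: 44.1% vs 51.2%; organic: 3.3% vs 10.4% — Variant N is higher every time.

decreases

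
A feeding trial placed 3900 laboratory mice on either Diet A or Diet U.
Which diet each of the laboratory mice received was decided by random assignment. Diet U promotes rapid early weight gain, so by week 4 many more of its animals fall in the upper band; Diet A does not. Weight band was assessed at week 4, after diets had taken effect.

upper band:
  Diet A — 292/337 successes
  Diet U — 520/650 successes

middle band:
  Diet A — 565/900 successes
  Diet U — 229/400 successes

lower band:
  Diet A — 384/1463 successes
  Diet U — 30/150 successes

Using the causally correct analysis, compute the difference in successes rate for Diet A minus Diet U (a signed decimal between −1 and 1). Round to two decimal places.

Within every week-4 weight band level Diet A has the higher rate, yet pooled Diet U does — Simpson's reversal.
Week-4 weight band here is a post-treatment variable shaped by the diet; conditioning on it would introduce bias rather than remove it. The overall comparison is the causal one.
The causal difference is the pooled difference: 0.460 − 0.649 = -0.190.

-0.19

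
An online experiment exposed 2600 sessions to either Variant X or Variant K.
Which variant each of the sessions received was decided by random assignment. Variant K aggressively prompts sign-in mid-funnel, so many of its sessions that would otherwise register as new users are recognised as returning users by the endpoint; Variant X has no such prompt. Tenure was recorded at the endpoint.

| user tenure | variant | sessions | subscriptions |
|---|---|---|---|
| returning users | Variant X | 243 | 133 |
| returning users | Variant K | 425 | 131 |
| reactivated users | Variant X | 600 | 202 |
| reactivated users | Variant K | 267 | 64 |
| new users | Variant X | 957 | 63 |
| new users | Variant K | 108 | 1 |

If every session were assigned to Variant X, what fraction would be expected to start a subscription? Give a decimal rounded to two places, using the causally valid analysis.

0.22

Variant X is higher inside every user tenure stratum but Variant K is higher in aggregate. Whether to stratify depends on how user tenure relates to the variant.
User tenure is downstream of the variant. One should not condition on a consequence of treatment, so the overall rates are the right comparison.
So P(outcome | do(Variant X)) is just the pooled rate for Variant X: 398/1800 = 0.221.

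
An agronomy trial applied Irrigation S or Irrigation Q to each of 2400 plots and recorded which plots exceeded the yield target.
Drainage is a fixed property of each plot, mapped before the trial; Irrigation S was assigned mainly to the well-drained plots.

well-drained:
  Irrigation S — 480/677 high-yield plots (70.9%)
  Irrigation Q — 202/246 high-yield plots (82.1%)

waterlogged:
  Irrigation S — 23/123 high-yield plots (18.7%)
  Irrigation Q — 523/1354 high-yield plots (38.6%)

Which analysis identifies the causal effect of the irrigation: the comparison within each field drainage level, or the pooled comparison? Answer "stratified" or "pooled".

stratified

Field drainage satisfies the back-door criterion: it is not a descendant of the irrigation, and it blocks the spurious path from irrigation to outcome. Adjusting for it (i.e., using the within-field drainage rates) gives the causal effect.
Within each level — well-drained: 70.9% vs 82.1%; waterlogged: 18.7% vs 38.6% — Irrigation Q is higher every time.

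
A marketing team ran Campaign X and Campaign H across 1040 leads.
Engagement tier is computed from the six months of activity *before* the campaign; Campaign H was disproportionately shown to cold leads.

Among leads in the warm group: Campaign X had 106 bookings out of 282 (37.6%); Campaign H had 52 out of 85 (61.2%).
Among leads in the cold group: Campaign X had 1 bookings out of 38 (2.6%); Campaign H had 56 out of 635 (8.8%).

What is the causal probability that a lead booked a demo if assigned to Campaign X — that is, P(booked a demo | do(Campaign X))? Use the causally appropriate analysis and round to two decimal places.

The imbalance in engagement tier arose from how leads were allocated, not from anything the campaign did; and engagement tier independently affects the outcome. The pooled gap is confounded — condition on engagement tier.
Standardising Campaign X to the population engagement tier mix: 0.353·106/282 + 0.647·1/38 = 0.150.

0.15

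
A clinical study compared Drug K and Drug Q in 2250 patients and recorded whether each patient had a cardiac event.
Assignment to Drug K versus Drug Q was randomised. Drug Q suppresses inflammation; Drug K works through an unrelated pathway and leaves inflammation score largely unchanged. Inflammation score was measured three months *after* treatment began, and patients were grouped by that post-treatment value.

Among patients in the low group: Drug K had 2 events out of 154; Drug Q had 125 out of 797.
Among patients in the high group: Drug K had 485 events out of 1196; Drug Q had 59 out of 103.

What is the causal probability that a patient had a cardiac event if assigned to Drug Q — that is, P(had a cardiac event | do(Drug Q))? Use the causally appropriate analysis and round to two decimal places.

0.20

Inflammation score is recorded after the drug and is itself shifted by it — it sits on the causal path from drug to outcome. Conditioning on a mediator would strip out part of the effect we want; the pooled comparison gives the total causal effect.
So P(outcome | do(Drug Q)) is just the pooled rate for Drug Q: 184/900 = 0.204.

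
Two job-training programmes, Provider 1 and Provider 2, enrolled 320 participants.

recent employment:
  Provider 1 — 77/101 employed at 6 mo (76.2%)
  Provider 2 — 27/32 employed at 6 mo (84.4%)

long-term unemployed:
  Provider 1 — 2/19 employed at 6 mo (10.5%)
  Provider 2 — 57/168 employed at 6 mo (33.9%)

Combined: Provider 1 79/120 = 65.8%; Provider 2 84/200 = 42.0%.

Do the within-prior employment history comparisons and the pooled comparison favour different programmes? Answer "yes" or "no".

Within each prior employment history level (recent employment 76.2% vs 84.4%; long-term unemployed 10.5% vs 33.9%), Provider 2 has the higher rate every time. Pooled: 65.8% vs 42.0% — Provider 1 has the higher rate overall. The two comparisons disagree.

yes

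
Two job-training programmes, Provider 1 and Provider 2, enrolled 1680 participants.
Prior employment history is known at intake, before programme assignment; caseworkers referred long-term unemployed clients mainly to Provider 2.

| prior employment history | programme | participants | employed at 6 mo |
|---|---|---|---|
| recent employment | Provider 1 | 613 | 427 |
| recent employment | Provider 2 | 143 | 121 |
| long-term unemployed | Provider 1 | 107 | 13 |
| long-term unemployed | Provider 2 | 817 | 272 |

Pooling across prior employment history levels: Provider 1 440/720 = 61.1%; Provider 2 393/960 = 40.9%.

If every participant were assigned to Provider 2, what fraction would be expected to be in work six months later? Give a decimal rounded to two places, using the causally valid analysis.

Here prior employment history is a common cause — it drives both which programme a case falls under and the outcome. The crude comparison mixes populations; the stratum-specific rates are the causally relevant ones.
Standardising Provider 2 to the population prior employment history mix: 0.450·121/143 + 0.550·272/817 = 0.564.

0.56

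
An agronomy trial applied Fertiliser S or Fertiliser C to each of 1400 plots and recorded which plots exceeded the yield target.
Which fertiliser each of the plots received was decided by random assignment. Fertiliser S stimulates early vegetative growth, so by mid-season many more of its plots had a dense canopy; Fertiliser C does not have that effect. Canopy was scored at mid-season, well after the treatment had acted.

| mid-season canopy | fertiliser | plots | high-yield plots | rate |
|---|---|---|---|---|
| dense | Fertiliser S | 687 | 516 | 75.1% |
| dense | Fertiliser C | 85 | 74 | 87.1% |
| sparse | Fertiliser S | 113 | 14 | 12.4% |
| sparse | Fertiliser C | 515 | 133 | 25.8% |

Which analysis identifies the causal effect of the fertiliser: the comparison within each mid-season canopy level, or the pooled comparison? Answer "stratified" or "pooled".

Within every mid-season canopy level Fertiliser C has the higher rate, yet pooled Fertiliser S does — Simpson's reversal.
Mid-season canopy is downstream of the fertiliser. One should not condition on a consequence of treatment, so the overall rates are the right comparison.
Pooled: Fertiliser S 66.2% vs Fertiliser C 34.5%; Fertiliser S is higher overall.

pooled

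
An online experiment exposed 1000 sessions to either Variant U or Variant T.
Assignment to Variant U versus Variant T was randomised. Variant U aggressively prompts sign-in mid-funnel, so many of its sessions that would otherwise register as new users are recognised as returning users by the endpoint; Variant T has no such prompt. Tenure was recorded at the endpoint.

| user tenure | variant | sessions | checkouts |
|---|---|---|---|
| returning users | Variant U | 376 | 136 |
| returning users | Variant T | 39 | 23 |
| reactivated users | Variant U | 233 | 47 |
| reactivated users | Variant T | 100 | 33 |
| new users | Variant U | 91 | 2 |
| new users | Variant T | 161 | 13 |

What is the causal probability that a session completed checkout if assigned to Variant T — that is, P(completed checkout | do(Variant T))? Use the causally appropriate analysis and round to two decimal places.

The user tenure-specific comparison favours Variant T throughout, but the pooled figures favour Variant U. The question is whether to condition on user tenure.
User tenure is recorded after the variant and is itself shifted by it — it sits on the causal path from variant to outcome. Conditioning on a mediator would strip out part of the effect we want; the pooled comparison gives the total causal effect.
So P(outcome | do(Variant T)) is just the pooled rate for Variant T: 69/300 = 0.230.

0.23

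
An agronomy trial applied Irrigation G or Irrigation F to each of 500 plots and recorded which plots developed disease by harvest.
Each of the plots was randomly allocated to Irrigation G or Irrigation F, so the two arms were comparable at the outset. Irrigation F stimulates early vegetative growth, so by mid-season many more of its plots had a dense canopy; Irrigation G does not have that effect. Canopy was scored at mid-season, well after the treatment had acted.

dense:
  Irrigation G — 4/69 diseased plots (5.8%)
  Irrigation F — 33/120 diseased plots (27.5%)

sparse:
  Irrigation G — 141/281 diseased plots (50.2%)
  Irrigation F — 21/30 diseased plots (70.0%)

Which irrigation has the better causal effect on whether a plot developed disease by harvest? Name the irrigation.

Irrigation F

The stratified and pooled comparisons disagree (Irrigation G wins within each mid-season canopy; Irrigation F wins overall), so the answer turns on the causal role of mid-season canopy.
Mid-season canopy lies on the pathway irrigation → mid-season canopy → outcome, so adjusting for it blocks the indirect effect. For the total causal effect of irrigation, use the unadjusted pooled rates.
Pooled: Irrigation G 41.4% vs Irrigation F 36.0%; Irrigation F is lower overall.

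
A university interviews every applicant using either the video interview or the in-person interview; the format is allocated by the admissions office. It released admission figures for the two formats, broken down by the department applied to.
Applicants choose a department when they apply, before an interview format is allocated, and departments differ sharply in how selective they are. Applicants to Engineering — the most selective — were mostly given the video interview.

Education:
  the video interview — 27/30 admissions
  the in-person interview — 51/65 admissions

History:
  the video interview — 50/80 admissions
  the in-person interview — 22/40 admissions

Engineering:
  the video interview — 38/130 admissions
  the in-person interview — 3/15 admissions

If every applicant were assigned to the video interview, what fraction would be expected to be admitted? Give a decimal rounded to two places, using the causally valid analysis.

Since department is a pre-existing factor (not a product of the interview format) and it affects the outcome on its own, it is a confounder. The stratified rates, not the pooled rate, identify the causal effect.
Standardising the video interview to the population department mix: 0.264·27/30 + 0.333·50/80 + 0.403·38/130 = 0.564.

0.56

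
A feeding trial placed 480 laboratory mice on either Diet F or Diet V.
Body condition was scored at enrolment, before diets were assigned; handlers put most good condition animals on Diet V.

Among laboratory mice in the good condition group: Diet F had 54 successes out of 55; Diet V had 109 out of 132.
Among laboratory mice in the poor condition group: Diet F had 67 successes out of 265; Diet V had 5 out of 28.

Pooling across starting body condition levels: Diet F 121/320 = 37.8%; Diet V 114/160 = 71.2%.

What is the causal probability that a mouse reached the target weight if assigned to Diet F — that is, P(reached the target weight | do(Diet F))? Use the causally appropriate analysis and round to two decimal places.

0.54

Starting body condition differs across diets for reasons unrelated to any effect of the diet itself, and it separately predicts the outcome — a classic confounder. We must compare within starting body condition levels.
Standardising Diet F to the population starting body condition mix: 0.390·54/55 + 0.610·67/265 = 0.537.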